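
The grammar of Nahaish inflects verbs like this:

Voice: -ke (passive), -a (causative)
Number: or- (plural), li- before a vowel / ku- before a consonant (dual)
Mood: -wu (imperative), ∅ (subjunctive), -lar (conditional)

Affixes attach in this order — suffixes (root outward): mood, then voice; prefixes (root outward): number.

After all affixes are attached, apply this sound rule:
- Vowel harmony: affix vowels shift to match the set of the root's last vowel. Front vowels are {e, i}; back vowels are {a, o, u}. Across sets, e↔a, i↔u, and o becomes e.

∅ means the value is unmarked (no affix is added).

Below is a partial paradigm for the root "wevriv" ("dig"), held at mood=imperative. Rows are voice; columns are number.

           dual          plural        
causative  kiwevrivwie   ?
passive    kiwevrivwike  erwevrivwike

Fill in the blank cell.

erwevrivwie

Attach mood imperative -wu → wevrivwu.
Attach voice causative -a → wevrivwua.
Attach number plural or- → orwevrivwua.
Apply vowel harmony: orwevrivwua → erwevrivwie.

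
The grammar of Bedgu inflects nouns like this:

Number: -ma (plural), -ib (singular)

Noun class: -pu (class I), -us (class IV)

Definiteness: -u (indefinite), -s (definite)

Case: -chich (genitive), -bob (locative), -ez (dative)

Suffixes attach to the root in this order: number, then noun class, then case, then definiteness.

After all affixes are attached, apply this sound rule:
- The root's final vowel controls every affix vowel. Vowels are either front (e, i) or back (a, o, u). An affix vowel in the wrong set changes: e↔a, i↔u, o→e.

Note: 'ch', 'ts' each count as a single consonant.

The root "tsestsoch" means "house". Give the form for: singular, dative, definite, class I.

Attach number singular -ib → tsestsochib.
Attach noun class class I -pu → tsestsochibpu.
Attach case dative -ez → tsestsochibpuez.
Attach definiteness definite -s → tsestsochibpuezs.
Apply vowel harmony: tsestsochibpuezs → tsestsochubpuazs.

tsestsochubpuazs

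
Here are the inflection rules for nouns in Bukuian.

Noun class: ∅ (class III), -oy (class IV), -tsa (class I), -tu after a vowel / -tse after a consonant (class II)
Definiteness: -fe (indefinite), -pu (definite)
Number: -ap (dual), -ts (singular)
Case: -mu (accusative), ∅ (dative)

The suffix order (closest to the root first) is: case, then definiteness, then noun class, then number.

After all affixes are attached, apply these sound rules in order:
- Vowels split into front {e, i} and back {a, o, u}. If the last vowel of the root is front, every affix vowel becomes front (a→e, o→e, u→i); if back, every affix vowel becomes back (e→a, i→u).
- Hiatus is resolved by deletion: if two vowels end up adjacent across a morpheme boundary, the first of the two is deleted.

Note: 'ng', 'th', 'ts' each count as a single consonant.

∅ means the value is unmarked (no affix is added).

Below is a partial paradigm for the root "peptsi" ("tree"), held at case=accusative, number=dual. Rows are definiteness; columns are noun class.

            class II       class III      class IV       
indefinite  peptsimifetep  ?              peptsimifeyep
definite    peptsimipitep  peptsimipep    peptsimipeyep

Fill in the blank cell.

peptsimifep

Attach case accusative -mu → peptsimu.
Attach definiteness indefinite -fe → peptsimufe.
noun class = class III: zero marking, form stays peptsimufe.
Attach number dual -ap → peptsimufeap.
Apply vowel harmony: peptsimufeap → peptsimifeep.
Apply vowel deletion: peptsimifeep → peptsimifep.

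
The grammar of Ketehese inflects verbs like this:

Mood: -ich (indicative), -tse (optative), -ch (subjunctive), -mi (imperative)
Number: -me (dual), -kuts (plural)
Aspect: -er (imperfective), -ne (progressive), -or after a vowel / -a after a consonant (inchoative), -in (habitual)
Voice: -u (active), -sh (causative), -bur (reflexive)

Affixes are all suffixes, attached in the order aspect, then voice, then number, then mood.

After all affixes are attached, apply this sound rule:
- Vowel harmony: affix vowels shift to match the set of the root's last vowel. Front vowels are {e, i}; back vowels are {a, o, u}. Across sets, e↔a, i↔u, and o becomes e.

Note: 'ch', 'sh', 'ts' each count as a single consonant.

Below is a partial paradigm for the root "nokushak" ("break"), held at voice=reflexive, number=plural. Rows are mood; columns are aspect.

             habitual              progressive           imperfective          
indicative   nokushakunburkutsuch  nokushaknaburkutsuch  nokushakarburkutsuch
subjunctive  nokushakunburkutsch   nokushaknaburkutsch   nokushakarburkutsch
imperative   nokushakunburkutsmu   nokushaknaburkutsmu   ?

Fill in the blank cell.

Attach aspect imperfective -er → nokushaker.
Attach voice reflexive -bur → nokushakerbur.
Attach number plural -kuts → nokushakerburkuts.
Attach mood imperative -mi → nokushakerburkutsmi.
Apply vowel harmony: nokushakerburkutsmi → nokushakarburkutsmu.

nokushakarburkutsmu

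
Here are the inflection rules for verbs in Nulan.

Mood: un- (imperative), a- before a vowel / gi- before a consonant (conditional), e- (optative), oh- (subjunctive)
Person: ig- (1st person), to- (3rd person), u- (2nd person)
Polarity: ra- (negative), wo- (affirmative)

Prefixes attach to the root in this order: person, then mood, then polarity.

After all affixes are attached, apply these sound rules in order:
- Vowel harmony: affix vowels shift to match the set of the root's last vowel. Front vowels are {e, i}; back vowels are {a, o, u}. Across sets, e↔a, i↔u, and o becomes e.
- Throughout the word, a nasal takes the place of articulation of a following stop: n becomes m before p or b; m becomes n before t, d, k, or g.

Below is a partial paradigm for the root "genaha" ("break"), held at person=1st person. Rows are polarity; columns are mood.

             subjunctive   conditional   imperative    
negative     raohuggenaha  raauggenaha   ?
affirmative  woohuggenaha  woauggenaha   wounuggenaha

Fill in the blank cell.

Attach person 1st person ig- → iggenaha.
Attach mood imperative un- → uniggenaha.
Attach polarity negative ra- → rauniggenaha.
Apply vowel harmony: rauniggenaha → raunuggenaha.
Nasal assimilation: no change.

raunuggenaha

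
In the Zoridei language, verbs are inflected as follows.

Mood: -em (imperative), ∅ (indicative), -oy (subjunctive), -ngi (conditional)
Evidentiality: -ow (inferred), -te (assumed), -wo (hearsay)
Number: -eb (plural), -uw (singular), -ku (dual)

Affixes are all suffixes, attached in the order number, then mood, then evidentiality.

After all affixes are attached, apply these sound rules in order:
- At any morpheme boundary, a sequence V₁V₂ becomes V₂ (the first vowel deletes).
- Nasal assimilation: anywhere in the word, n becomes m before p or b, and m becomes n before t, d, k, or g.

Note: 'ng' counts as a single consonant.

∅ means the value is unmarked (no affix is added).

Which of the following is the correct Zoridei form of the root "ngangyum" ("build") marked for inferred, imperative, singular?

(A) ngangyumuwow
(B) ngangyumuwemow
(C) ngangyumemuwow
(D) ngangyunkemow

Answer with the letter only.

B

Attach number singular -uw → ngangyumuw.
Attach mood imperative -em → ngangyumuwem.
Attach evidentiality inferred -ow → ngangyumuwemow.
Vowel deletion: no change.
Nasal assimilation: no change.
So the correct form is ngangyumuwemow, option (B).
(D) ngangyunkemow is wrong: it uses dual instead of singular for number.
(C) ngangyumemuwow is wrong: it has the affixes in the wrong order.
(A) ngangyumuwow is wrong: it uses indicative instead of imperative for mood.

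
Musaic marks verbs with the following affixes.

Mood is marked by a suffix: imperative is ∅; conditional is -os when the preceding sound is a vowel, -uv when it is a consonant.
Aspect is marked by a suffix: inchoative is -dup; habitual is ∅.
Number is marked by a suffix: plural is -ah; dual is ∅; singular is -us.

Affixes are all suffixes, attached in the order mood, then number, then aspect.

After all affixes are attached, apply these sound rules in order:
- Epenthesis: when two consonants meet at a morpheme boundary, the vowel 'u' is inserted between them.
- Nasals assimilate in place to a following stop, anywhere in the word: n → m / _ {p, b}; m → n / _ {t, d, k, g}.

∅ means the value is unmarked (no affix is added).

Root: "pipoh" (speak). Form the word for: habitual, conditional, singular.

Attach mood conditional -uv (after consonant 'h') → pipohuv.
Attach number singular -us → pipohuvus.
aspect = habitual: zero marking, form stays pipohuvus.
Epenthesis: no change.
Nasal assimilation: no change.

pipohuvus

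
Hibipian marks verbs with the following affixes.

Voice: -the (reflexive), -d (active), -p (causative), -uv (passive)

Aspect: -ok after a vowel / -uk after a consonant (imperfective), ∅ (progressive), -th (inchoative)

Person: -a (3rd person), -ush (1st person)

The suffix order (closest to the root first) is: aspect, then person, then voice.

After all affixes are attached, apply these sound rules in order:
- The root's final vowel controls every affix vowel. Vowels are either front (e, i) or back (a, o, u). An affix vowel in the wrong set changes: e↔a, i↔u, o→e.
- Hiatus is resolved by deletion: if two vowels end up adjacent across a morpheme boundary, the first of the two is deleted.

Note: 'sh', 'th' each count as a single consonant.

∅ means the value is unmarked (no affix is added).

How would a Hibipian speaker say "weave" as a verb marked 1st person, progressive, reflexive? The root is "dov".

aspect = progressive: zero marking, form stays dov.
Attach person 1st person -ush → dovush.
Attach voice reflexive -the → dovushthe.
Apply vowel harmony: dovushthe → dovushtha.
Vowel deletion: no change.

dovushtha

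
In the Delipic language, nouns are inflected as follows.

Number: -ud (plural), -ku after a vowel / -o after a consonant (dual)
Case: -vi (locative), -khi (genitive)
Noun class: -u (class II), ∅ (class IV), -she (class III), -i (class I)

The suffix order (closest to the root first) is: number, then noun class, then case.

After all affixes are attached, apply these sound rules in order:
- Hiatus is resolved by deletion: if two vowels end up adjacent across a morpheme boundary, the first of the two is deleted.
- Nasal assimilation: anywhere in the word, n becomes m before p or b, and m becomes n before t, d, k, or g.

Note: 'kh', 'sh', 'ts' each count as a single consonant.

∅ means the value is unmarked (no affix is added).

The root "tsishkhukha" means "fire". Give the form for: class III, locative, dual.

Attach number dual -ku (after vowel 'a') → tsishkhukhaku.
Attach noun class class III -she → tsishkhukhakushe.
Attach case locative -vi → tsishkhukhakushevi.
Vowel deletion: no change.
Nasal assimilation: no change.

tsishkhukhakushevi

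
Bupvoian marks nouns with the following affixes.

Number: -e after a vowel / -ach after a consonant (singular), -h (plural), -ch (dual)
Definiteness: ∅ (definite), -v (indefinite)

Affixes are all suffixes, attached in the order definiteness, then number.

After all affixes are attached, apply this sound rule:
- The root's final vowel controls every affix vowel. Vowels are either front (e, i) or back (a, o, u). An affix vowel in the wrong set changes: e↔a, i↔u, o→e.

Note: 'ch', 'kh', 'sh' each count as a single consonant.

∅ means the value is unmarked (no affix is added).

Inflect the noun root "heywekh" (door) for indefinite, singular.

heywekhvech

Attach definiteness indefinite -v → heywekhv.
Attach number singular -ach (after consonant 'v') → heywekhvach.
Apply vowel harmony: heywekhvach → heywekhvech.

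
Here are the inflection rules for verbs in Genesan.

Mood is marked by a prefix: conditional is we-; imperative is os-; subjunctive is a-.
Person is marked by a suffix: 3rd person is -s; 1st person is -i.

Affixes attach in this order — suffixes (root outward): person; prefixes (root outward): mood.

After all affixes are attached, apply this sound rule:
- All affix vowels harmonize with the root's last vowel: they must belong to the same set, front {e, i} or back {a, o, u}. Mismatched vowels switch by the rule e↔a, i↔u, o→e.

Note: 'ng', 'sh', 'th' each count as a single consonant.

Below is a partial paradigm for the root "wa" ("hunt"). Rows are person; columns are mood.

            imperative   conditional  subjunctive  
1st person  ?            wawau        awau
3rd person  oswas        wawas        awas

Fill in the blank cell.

Attach person 1st person -i → wai.
Attach mood imperative os- → oswai.
Apply vowel harmony: oswai → oswau.

oswau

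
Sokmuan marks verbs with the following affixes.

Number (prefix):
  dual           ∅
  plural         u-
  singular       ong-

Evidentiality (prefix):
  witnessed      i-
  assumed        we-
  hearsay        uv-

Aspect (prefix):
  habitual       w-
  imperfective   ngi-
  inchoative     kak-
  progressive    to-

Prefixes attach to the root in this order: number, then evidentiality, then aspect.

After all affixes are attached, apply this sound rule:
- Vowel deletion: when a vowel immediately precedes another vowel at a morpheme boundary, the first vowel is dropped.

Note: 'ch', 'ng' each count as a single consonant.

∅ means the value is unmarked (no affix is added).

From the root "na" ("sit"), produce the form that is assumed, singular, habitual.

wwongna

Attach number singular ong- → ongna.
Attach evidentiality assumed we- → weongna.
Attach aspect habitual w- → wweongna.
Apply vowel deletion: wweongna → wwongna.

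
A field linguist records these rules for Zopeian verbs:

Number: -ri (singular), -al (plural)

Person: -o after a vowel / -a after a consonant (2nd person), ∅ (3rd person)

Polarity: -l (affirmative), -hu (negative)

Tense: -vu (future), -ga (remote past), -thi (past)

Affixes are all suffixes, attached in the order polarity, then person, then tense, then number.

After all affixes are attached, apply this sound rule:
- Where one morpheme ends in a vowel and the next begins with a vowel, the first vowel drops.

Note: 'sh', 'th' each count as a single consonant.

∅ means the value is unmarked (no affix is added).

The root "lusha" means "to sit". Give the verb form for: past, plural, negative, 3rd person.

Attach polarity negative -hu → lushahu.
person = 3rd person: zero marking, form stays lushahu.
Attach tense past -thi → lushahuthi.
Attach number plural -al → lushahuthial.
Apply vowel deletion: lushahuthial → lushahuthal.

lushahuthal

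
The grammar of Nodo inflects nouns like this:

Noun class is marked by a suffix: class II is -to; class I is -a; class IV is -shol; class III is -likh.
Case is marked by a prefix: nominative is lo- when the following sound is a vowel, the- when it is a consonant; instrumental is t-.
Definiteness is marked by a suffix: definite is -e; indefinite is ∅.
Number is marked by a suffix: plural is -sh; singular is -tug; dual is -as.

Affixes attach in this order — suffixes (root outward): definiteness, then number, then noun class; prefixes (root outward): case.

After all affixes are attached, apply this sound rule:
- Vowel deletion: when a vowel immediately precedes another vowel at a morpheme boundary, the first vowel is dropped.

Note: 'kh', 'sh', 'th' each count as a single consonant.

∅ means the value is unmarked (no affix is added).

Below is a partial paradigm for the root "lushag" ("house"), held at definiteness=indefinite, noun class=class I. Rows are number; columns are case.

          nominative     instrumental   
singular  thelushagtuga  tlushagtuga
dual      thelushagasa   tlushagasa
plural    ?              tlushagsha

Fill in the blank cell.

definiteness = indefinite: zero marking, form stays lushag.
Attach number plural -sh → lushagsh.
Attach case nominative the- (before consonant 'l') → thelushagsh.
Attach noun class class I -a → thelushagsha.
Vowel deletion: no change.

thelushagsha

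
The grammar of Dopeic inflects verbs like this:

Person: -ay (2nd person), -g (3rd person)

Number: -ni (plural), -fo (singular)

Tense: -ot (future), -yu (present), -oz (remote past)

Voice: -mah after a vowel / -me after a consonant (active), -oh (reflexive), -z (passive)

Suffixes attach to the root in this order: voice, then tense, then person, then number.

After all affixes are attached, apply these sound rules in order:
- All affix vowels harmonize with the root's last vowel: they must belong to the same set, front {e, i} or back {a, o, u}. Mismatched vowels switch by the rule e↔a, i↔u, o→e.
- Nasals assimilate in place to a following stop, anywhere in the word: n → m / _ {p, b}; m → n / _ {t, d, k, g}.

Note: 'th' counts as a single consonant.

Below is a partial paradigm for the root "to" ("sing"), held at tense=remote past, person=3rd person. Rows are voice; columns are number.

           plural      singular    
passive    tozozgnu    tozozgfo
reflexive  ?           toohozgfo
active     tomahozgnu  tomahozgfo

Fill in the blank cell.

toohozgnu

Attach voice reflexive -oh → tooh.
Attach tense remote past -oz → toohoz.
Attach person 3rd person -g → toohozg.
Attach number plural -ni → toohozgni.
Apply vowel harmony: toohozgni → toohozgnu.
Nasal assimilation: no change.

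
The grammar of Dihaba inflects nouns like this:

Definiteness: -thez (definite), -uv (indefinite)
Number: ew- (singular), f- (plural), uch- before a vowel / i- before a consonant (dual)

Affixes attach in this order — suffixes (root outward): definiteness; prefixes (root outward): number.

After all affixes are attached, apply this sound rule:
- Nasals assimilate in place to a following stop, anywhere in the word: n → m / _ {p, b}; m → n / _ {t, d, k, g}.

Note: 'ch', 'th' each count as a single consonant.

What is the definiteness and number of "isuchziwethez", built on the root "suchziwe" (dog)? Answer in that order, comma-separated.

definite, dual

Segment: i-suchziwe-thez.
definiteness: -thez → definite.
number: uch/i- → dual.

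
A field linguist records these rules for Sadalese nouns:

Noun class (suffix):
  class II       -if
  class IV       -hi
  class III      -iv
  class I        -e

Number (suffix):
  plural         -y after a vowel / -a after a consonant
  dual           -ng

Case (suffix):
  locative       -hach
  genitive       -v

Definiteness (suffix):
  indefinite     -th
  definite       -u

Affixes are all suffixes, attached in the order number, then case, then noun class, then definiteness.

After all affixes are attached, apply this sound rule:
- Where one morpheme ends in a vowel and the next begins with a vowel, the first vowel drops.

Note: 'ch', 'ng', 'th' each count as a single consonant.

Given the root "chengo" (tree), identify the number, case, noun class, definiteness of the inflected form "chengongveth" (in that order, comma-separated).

Segment: chengo-ng-v-e-th.
number: -ng → dual.
case: -v → genitive.
noun class: -e → class I.
definiteness: -th → indefinite.

dual, genitive, class I, indefinite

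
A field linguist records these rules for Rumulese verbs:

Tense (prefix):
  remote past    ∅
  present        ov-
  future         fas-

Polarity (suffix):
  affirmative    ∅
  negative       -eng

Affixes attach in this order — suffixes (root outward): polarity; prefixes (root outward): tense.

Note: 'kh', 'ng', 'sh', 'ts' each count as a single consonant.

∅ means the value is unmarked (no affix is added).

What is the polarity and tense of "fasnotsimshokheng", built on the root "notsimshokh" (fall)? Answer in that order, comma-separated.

negative, future

Segment: fas-notsimshokh-eng.
polarity: -eng → negative.
tense: fas- → future.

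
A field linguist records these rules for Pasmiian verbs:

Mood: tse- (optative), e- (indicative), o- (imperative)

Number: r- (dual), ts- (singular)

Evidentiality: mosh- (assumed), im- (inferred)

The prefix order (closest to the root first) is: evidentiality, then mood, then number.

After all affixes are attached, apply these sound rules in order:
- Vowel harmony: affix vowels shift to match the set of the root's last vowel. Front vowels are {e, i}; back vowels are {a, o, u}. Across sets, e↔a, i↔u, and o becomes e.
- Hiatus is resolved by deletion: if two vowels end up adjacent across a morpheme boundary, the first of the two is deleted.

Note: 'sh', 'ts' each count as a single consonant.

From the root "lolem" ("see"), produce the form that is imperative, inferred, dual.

rimlolem

Attach evidentiality inferred im- → imlolem.
Attach mood imperative o- → oimlolem.
Attach number dual r- → roimlolem.
Apply vowel harmony: roimlolem → reimlolem.
Apply vowel deletion: reimlolem → rimlolem.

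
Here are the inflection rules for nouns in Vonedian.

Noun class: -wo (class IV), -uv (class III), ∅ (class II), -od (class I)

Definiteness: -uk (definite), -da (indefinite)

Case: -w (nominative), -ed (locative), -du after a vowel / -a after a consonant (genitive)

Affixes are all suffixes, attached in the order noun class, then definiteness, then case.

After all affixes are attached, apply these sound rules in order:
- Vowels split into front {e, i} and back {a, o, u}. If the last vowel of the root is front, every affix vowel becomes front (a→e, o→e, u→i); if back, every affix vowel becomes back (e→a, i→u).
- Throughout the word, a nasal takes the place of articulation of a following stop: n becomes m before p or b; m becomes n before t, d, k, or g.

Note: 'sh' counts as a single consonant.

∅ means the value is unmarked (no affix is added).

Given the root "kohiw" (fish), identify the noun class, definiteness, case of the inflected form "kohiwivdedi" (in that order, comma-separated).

Segment: kohiw-uv-da-du.
noun class: -uv → class III.
definiteness: -da → indefinite.
case: -du/a → genitive.

class III, indefinite, genitive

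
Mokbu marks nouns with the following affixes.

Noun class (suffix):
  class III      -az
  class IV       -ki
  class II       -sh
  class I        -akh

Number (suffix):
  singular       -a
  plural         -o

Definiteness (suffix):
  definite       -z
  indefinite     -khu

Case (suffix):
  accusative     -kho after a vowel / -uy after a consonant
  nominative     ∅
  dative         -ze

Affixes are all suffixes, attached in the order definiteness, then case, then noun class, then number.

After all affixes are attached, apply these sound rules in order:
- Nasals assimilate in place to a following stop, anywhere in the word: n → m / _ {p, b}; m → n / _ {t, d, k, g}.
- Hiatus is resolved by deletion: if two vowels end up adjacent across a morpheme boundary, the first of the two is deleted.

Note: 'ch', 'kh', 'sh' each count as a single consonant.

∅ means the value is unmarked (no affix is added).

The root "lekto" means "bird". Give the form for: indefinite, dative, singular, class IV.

lektokhuzeka

Attach definiteness indefinite -khu → lektokhu.
Attach case dative -ze → lektokhuze.
Attach noun class class IV -ki → lektokhuzeki.
Attach number singular -a → lektokhuzekia.
Nasal assimilation: no change.
Apply vowel deletion: lektokhuzekia → lektokhuzeka.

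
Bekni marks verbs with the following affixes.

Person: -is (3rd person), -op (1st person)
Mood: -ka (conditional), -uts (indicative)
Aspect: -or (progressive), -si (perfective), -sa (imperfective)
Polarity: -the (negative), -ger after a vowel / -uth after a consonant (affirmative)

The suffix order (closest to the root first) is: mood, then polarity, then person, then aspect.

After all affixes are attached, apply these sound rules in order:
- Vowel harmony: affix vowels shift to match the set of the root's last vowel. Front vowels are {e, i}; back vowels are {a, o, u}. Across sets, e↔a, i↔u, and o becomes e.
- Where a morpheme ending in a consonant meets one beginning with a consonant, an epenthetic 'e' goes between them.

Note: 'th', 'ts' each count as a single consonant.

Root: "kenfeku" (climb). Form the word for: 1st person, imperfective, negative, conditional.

kenfekukathaopesa

Attach mood conditional -ka → kenfekuka.
Attach polarity negative -the → kenfekukathe.
Attach person 1st person -op → kenfekukatheop.
Attach aspect imperfective -sa → kenfekukatheopsa.
Apply vowel harmony: kenfekukatheopsa → kenfekukathaopsa.
Apply epenthesis: kenfekukathaopsa → kenfekukathaopesa.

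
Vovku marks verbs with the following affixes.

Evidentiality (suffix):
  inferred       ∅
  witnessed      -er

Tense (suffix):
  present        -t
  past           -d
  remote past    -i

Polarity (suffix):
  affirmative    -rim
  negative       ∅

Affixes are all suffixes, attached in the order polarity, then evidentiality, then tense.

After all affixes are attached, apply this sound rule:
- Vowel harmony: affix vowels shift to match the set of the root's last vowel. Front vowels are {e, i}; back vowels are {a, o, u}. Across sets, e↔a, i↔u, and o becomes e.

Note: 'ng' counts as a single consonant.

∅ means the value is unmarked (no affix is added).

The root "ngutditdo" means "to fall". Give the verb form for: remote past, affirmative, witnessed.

ngutditdorumaru

Attach polarity affirmative -rim → ngutditdorim.
Attach evidentiality witnessed -er → ngutditdorimer.
Attach tense remote past -i → ngutditdorimeri.
Apply vowel harmony: ngutditdorimeri → ngutditdorumaru.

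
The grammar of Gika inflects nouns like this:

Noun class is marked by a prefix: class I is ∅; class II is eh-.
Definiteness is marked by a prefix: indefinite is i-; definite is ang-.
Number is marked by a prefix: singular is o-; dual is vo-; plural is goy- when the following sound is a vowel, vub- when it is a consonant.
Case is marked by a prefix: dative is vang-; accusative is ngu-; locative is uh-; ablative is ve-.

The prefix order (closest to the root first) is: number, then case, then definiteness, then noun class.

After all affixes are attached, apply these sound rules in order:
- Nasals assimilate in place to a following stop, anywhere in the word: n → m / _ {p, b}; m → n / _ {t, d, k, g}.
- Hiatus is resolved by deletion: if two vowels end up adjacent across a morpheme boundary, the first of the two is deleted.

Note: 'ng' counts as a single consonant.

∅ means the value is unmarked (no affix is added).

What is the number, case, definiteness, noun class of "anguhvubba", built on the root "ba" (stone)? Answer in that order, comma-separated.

Segment: ang-uh-vub-ba.
number: goy/vub- → plural.
case: uh- → locative.
definiteness: ang- → definite.
noun class: ∅ → class I.

plural, locative, definite, class I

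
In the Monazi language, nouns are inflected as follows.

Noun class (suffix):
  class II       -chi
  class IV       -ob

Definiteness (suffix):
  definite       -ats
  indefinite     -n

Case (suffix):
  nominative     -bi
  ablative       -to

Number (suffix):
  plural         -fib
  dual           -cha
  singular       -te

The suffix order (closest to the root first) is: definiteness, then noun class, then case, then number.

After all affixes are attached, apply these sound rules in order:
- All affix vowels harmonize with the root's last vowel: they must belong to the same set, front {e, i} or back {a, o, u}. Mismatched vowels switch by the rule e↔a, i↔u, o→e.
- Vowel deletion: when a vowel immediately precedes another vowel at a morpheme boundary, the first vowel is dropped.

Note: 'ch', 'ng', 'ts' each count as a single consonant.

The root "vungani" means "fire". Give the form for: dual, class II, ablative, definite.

vunganetschiteche

Attach definiteness definite -ats → vunganiats.
Attach noun class class II -chi → vunganiatschi.
Attach case ablative -to → vunganiatschito.
Attach number dual -cha → vunganiatschitocha.
Apply vowel harmony: vunganiatschitocha → vunganietschiteche.
Apply vowel deletion: vunganietschiteche → vunganetschiteche.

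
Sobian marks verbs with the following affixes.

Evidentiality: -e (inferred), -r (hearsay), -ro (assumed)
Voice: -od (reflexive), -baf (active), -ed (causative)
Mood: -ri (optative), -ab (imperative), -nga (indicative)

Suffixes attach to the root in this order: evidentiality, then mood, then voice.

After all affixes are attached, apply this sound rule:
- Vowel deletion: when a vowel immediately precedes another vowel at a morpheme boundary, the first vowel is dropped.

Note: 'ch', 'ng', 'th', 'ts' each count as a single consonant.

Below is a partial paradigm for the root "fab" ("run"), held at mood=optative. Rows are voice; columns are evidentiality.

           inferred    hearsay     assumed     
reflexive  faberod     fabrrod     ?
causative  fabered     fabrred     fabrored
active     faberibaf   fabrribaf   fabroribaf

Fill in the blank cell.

Attach evidentiality assumed -ro → fabro.
Attach mood optative -ri → fabrori.
Attach voice reflexive -od → fabroriod.
Apply vowel deletion: fabroriod → fabrorod.

fabrorod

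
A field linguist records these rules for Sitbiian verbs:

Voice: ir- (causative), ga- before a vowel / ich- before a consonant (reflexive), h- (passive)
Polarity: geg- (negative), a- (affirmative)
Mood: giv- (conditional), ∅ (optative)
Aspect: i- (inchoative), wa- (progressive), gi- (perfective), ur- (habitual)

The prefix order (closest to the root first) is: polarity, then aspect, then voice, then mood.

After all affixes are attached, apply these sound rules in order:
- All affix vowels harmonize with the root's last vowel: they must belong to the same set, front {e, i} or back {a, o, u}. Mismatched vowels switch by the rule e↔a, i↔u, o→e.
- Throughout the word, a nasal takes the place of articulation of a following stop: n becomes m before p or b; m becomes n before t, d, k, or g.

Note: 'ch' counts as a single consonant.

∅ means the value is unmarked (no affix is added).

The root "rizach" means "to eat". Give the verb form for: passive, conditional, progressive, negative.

Attach polarity negative geg- → gegrizach.
Attach aspect progressive wa- → wagegrizach.
Attach voice passive h- → hwagegrizach.
Attach mood conditional giv- → givhwagegrizach.
Apply vowel harmony: givhwagegrizach → guvhwagagrizach.
Nasal assimilation: no change.

guvhwagagrizach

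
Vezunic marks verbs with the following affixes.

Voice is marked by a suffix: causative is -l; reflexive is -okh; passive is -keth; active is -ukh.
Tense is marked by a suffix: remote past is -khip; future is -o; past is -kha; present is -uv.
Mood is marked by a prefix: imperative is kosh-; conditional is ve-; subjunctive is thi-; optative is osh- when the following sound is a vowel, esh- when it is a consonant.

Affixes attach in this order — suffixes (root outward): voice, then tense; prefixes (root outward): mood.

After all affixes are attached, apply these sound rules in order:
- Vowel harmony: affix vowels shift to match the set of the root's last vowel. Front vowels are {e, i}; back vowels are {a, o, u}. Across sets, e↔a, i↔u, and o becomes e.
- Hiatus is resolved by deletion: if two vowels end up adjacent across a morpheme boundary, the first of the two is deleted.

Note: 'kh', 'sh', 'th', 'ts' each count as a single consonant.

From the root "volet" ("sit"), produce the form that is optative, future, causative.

eshvoletle

Attach voice causative -l → voletl.
Attach tense future -o → voletlo.
Attach mood optative esh- (before consonant 'v') → eshvoletlo.
Apply vowel harmony: eshvoletlo → eshvoletle.
Vowel deletion: no change.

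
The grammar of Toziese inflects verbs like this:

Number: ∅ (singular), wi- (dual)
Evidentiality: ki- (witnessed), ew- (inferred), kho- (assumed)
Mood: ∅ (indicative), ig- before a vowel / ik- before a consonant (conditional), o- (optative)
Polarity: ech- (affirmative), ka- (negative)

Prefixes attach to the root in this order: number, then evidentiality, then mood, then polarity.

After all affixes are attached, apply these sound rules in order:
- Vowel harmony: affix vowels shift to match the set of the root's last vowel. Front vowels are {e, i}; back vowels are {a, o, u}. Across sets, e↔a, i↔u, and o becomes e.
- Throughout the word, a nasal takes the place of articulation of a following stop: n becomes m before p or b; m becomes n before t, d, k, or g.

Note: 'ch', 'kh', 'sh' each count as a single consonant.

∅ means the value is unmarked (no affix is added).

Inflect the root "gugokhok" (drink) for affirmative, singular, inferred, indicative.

number = singular: zero marking, form stays gugokhok.
Attach evidentiality inferred ew- → ewgugokhok.
mood = indicative: zero marking, form stays ewgugokhok.
Attach polarity affirmative ech- → echewgugokhok.
Apply vowel harmony: echewgugokhok → achawgugokhok.
Nasal assimilation: no change.

achawgugokhok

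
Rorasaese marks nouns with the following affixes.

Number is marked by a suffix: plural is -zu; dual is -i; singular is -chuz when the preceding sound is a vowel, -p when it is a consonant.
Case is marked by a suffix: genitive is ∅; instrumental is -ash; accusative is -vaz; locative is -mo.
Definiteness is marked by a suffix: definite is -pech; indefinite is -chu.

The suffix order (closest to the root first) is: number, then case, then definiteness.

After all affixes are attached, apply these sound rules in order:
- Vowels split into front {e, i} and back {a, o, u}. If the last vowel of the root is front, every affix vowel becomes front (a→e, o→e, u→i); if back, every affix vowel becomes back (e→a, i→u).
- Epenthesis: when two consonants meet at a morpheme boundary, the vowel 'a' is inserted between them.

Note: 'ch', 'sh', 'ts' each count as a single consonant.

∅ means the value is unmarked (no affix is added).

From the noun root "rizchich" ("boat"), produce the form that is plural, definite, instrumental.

Attach number plural -zu → rizchichzu.
Attach case instrumental -ash → rizchichzuash.
Attach definiteness definite -pech → rizchichzuashpech.
Apply vowel harmony: rizchichzuashpech → rizchichzieshpech.
Apply epenthesis: rizchichzieshpech → rizchichazieshapech.

rizchichazieshapech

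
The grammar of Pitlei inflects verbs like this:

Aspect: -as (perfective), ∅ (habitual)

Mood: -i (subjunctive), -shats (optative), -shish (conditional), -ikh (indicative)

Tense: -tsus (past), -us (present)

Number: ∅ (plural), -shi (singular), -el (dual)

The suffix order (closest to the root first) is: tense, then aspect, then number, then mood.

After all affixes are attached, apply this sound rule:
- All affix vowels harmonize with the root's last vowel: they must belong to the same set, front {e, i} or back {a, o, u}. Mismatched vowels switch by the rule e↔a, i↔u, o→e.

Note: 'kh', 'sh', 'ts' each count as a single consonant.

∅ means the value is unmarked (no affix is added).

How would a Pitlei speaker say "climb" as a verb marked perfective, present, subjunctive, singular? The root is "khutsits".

Attach tense present -us → khutsitsus.
Attach aspect perfective -as → khutsitsusas.
Attach number singular -shi → khutsitsusasshi.
Attach mood subjunctive -i → khutsitsusasshii.
Apply vowel harmony: khutsitsusasshii → khutsitsisesshii.

khutsitsisesshii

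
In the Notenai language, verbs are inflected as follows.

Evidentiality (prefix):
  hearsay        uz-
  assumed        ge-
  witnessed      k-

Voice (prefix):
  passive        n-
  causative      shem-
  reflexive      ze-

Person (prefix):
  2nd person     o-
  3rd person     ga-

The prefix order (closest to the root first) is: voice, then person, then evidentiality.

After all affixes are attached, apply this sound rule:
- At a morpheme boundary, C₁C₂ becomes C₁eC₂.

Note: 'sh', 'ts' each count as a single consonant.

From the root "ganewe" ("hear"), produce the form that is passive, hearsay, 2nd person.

uzoneganewe

Attach voice passive n- → nganewe.
Attach person 2nd person o- → onganewe.
Attach evidentiality hearsay uz- → uzonganewe.
Apply epenthesis: uzonganewe → uzoneganewe.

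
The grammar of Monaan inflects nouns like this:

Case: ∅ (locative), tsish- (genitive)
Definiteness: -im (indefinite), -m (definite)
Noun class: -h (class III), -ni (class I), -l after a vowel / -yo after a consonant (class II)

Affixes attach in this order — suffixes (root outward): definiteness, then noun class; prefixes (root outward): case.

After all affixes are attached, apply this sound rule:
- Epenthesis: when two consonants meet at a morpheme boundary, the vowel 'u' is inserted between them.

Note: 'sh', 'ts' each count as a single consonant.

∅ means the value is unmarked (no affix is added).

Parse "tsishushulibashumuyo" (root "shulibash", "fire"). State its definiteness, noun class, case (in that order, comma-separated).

definite, class II, genitive

Segment: tsish-shulibash-m-yo.
definiteness: -m → definite.
noun class: -l/yo → class II.
case: tsish- → genitive.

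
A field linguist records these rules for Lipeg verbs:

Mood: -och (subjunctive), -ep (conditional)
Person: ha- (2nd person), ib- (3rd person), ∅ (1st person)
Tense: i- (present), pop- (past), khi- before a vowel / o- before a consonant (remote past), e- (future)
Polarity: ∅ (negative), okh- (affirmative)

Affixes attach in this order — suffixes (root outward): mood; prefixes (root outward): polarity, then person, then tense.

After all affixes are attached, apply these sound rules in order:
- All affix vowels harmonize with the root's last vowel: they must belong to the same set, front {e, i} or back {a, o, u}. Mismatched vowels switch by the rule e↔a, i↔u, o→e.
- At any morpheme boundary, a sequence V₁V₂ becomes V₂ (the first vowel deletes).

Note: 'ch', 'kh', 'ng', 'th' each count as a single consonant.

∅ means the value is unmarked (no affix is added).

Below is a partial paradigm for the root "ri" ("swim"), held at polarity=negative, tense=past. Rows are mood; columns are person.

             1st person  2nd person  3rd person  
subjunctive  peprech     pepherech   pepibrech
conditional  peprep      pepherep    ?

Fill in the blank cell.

pepibrep

Attach mood conditional -ep → riep.
polarity = negative: zero marking, form stays riep.
Attach person 3rd person ib- → ibriep.
Attach tense past pop- → popibriep.
Apply vowel harmony: popibriep → pepibriep.
Apply vowel deletion: pepibriep → pepibrep.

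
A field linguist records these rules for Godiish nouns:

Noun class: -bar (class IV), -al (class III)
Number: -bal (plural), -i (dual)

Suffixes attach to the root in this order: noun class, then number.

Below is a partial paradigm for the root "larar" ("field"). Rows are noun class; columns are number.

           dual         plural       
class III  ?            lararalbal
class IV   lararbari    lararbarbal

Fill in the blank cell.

Attach noun class class III -al → lararal.
Attach number dual -i → lararali.

lararali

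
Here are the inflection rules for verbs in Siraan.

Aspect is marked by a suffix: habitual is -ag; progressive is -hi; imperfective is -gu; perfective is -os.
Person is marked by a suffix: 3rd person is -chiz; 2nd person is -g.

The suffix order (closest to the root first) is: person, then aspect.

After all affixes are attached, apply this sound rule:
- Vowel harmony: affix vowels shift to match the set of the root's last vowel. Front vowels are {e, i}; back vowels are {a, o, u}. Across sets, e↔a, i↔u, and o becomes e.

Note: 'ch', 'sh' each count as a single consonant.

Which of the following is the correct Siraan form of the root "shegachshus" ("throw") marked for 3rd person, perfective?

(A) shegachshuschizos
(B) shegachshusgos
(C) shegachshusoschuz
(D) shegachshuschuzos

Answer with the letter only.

Attach person 3rd person -chiz → shegachshuschiz.
Attach aspect perfective -os → shegachshuschizos.
Apply vowel harmony: shegachshuschizos → shegachshuschuzos.
So the correct form is shegachshuschuzos, option (D).
(A) shegachshuschizos is wrong: it fails to apply the sound rule(s).
(C) shegachshusoschuz is wrong: it has the affixes in the wrong order.
(B) shegachshusgos is wrong: it uses 2nd person instead of 3rd person for person.

D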